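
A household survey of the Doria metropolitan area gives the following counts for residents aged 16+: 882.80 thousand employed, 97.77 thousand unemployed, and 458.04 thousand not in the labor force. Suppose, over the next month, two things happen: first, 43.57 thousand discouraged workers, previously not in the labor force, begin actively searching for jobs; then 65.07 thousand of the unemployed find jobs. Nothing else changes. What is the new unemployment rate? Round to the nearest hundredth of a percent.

New unemployment rate ≈ 7.45%.

Initially, labor force = 882.80 + 97.77 = 980.57 thousand, so u = 97.77/980.57 = 9.97%.
After the first change, unemployed and labor force both rise by 43.57 → E = 882.80, U = 141.34, labor force = 1,024.14 thousand.
After the second change, unemployed falls and employed rises by 65.07; labor force unchanged → E = 947.87, U = 76.27, labor force = 1,024.14 thousand.
New unemployment rate = 76.27 / 1,024.14 = 7.45%.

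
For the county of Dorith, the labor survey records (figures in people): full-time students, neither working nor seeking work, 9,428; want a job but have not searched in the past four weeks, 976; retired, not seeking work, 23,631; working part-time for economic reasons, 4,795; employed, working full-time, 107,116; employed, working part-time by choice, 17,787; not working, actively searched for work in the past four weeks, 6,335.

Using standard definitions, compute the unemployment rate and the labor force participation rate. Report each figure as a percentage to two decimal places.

Unemployment rate ≈ 4.66%; labor force participation rate ≈ 79.99%.

Employed = 4,795 + 107,116 + 17,787 = 129,698 (anyone who worked, including part-time for economic reasons, counts as employed).
Unemployed = 6,335.
Labor force = 129,698 + 6,335 = 136,033.
Not in labor force = 9,428 + 976 + 23,631 = 34,035 (those not working and not actively searching are outside the labor force — including those who want a job but have given up searching).
Civilian working-age population = 136,033 + 34,035 = 170,068.
Unemployment rate = 6,335 / 136,033 = 4.66%.
Labor force participation rate = 136,033 / 170,068 = 79.99%.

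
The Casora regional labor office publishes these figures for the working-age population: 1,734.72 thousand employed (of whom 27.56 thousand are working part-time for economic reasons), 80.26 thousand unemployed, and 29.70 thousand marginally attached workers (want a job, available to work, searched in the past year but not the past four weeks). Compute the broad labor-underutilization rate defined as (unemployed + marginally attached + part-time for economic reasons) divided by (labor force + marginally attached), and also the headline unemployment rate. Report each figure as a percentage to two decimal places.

Broad underutilization rate ≈ 7.45%; headline unemployment rate ≈ 4.42%.

Labor force = 1,734.72 + 80.26 = 1,814.98 thousand.
Numerator = 80.26 + 29.70 + 27.56 = 137.52 thousand.
Denominator = 1,814.98 + 29.70 = 1,844.68 thousand.
Broad rate = 137.52 / 1,844.68 = 7.45%.
Headline unemployment rate = 80.26 / 1,814.98 = 4.42%.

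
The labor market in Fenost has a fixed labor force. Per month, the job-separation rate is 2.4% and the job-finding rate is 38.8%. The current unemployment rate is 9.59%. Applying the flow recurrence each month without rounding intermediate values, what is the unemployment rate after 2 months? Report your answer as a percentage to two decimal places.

With a fixed labor force, u_{t+1} = u_t + s·(1−u_t) − f·u_t = u_t·(1−s−f) + s.
Here 1−s−f = 0.588 and s = 0.024.
u_1 = 0.095900 × 0.588 + 0.024 = 0.080389.
u_2 = 0.080389 × 0.588 + 0.024 = 0.071269.

Unemployment rate after two months ≈ 7.13%.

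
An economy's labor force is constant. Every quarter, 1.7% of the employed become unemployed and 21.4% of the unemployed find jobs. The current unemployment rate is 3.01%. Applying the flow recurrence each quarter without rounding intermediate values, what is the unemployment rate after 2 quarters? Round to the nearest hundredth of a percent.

With a fixed labor force, u_{t+1} = u_t + s·(1−u_t) − f·u_t = u_t·(1−s−f) + s.
Here 1−s−f = 0.769 and s = 0.017.
u_1 = 0.030100 × 0.769 + 0.017 = 0.040147.
u_2 = 0.040147 × 0.769 + 0.017 = 0.047873.

Unemployment rate after two quarters ≈ 4.79%.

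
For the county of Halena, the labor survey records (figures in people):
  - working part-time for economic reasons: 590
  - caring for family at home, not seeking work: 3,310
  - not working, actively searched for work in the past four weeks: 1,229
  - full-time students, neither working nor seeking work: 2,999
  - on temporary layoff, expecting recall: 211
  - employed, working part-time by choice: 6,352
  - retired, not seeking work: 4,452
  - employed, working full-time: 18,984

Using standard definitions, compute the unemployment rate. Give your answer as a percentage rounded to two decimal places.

Employed = 590 + 6,352 + 18,984 = 25,926 (anyone who worked, including part-time for economic reasons, counts as employed).
Unemployed = 1,229 + 211 = 1,440 (jobless and actively searching, or on temporary layoff).
Labor force = 25,926 + 1,440 = 27,366.
Unemployment rate = 1,440 / 27,366 = 5.26%.

Unemployment rate ≈ 5.26%.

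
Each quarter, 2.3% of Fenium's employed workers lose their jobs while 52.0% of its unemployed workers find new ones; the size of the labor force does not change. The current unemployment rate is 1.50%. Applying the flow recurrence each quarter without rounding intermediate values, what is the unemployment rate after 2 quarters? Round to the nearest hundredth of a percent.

Unemployment rate after two quarters ≈ 3.66%.

With a fixed labor force, u_{t+1} = u_t + s·(1−u_t) − f·u_t = u_t·(1−s−f) + s.
Here 1−s−f = 0.457 and s = 0.023.
u_1 = 0.015000 × 0.457 + 0.023 = 0.029855.
u_2 = 0.029855 × 0.457 + 0.023 = 0.036644.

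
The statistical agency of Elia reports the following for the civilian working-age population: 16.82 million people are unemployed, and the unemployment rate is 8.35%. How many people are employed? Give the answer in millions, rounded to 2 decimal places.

Labor force = U / u = 16.82 / 0.0835 ≈ 201.44 million.
Employed = labor force − unemployed = 201.44 − 16.82 = 184.62 million.

About 184.62 million are employed.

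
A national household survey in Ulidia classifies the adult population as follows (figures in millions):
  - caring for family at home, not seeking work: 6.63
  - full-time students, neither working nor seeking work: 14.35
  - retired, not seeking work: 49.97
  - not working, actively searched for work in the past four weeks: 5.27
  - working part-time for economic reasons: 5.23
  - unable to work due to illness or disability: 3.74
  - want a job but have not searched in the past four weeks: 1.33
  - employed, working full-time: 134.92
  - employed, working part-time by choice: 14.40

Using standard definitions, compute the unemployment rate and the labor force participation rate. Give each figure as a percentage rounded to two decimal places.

Employed = 5.23 + 134.92 + 14.40 = 154.55 million (anyone who worked, including part-time for economic reasons, counts as employed).
Unemployed = 5.27 million.
Labor force = 154.55 + 5.27 = 159.82 million.
Not in labor force = 6.63 + 14.35 + 49.97 + 3.74 + 1.33 = 76.02 million (those not working and not actively searching are outside the labor force — including those who want a job but have given up searching).
Civilian working-age population = 159.82 + 76.02 = 235.84 million.
Unemployment rate = 5.27 / 159.82 = 3.30%.
Labor force participation rate = 159.82 / 235.84 = 67.77%.

Unemployment rate ≈ 3.30%; labor force participation rate ≈ 67.77%.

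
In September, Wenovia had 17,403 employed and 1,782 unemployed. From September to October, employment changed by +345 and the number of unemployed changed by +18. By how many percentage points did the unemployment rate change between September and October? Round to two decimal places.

September: labor force = 17,403 + 1,782 = 19,185; u = 1,782/19,185 = 9.29%.
October: labor force = 17,748 + 1,800 = 19,548; u = 1,800/19,548 = 9.21%.
Change = 9.21% − 9.29% = −0.08 pp.

The unemployment rate changed by −0.08 percentage points.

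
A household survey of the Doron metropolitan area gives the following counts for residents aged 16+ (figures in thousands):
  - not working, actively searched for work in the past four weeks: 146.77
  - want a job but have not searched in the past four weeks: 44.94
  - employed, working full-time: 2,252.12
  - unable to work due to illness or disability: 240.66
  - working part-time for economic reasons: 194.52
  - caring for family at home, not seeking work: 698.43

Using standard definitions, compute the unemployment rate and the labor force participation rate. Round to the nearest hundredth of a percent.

Unemployment rate ≈ 5.66%; labor force participation rate ≈ 72.49%.

Employed = 2,252.12 + 194.52 = 2,446.64 thousand (anyone who worked, including part-time for economic reasons, counts as employed).
Unemployed = 146.77 thousand.
Labor force = 2,446.64 + 146.77 = 2,593.41 thousand.
Not in labor force = 44.94 + 240.66 + 698.43 = 984.03 thousand (those not working and not actively searching are outside the labor force — including those who want a job but have given up searching).
Civilian working-age population = 2,593.41 + 984.03 = 3,577.44 thousand.
Unemployment rate = 146.77 / 2,593.41 = 5.66%.
Labor force participation rate = 2,593.41 / 3,577.44 = 72.49%.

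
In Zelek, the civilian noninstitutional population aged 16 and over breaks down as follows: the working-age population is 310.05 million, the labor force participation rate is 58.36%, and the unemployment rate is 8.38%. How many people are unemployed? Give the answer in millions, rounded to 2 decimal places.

Labor force = 0.5836 × 310.05 = 180.95 million.
Unemployed = 0.0838 × 180.95 ≈ 15.16 million.

About 15.16 million are unemployed.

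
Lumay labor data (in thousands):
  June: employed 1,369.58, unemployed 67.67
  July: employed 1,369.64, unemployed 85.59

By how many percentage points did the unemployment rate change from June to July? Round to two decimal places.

The unemployment rate changed by +1.17 percentage points.

June: labor force = 1,369.58 + 67.67 = 1,437.25; u = 67.67/1,437.25 = 4.71%.
July: labor force = 1,369.64 + 85.59 = 1,455.23; u = 85.59/1,455.23 = 5.88%.
Change = 5.88% − 4.71% = +1.17 pp.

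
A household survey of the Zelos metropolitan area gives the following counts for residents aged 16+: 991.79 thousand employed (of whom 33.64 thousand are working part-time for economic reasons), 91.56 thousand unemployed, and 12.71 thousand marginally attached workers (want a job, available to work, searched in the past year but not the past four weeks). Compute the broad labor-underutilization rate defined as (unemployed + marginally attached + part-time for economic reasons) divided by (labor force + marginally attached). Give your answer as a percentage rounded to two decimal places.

Labor force = 991.79 + 91.56 = 1,083.35 thousand.
Numerator = 91.56 + 12.71 + 33.64 = 137.91 thousand.
Denominator = 1,083.35 + 12.71 = 1,096.06 thousand.
Broad rate = 137.91 / 1,096.06 = 12.58%.

Broad underutilization rate ≈ 12.58%.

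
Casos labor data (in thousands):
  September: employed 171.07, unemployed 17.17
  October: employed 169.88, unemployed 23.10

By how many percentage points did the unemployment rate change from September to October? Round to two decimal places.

The unemployment rate changed by +2.85 percentage points.

September: labor force = 171.07 + 17.17 = 188.24; u = 17.17/188.24 = 9.12%.
October: labor force = 169.88 + 23.10 = 192.98; u = 23.10/192.98 = 11.97%.
Change = 11.97% − 9.12% = +2.85 pp.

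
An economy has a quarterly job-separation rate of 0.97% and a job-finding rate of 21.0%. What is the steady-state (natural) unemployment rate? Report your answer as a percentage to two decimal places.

Steady-state unemployment rate ≈ 4.42%.

At steady state the flows balance: s·E = f·U, so U/(E+U) = s/(s+f).
u* = 0.97 / (0.97 + 21.0) = 0.97 / 21.97 = 4.42%.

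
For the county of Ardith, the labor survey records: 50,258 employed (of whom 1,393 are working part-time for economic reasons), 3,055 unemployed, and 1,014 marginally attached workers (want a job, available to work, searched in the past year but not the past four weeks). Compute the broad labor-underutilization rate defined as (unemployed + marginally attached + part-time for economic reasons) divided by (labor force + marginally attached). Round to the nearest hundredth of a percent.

Broad underutilization rate ≈ 10.05%.

Labor force = 50,258 + 3,055 = 53,313.
Numerator = 3,055 + 1,014 + 1,393 = 5,462.
Denominator = 53,313 + 1,014 = 54,327.
Broad rate = 5,462 / 54,327 = 10.05%.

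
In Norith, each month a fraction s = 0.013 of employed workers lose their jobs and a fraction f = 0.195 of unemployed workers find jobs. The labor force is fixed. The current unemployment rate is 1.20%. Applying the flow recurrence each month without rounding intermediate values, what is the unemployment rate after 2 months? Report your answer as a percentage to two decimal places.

With a fixed labor force, u_{t+1} = u_t + s·(1−u_t) − f·u_t = u_t·(1−s−f) + s.
Here 1−s−f = 0.792 and s = 0.013.
u_1 = 0.012000 × 0.792 + 0.013 = 0.022504.
u_2 = 0.022504 × 0.792 + 0.013 = 0.030823.

Unemployment rate after two months ≈ 3.08%.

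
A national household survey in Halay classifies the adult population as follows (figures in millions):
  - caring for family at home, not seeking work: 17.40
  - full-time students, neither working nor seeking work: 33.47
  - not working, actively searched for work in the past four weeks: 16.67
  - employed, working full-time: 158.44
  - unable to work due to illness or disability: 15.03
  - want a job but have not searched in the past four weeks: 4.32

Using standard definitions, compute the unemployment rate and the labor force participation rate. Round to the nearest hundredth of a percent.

Employed = 158.44 million.
Unemployed = 16.67 million.
Labor force = 158.44 + 16.67 = 175.11 million.
Not in labor force = 17.40 + 33.47 + 15.03 + 4.32 = 70.22 million (those not working and not actively searching are outside the labor force — including those who want a job but have given up searching).
Civilian working-age population = 175.11 + 70.22 = 245.33 million.
Unemployment rate = 16.67 / 175.11 = 9.52%.
Labor force participation rate = 175.11 / 245.33 = 71.38%.

Unemployment rate ≈ 9.52%; labor force participation rate ≈ 71.38%.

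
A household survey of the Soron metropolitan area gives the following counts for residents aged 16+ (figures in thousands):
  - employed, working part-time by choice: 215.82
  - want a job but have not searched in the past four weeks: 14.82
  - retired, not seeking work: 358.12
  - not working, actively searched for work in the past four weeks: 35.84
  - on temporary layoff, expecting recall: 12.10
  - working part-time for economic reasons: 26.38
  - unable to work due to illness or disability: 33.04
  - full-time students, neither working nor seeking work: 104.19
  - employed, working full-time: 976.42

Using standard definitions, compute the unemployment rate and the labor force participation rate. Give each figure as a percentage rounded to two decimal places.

Employed = 215.82 + 26.38 + 976.42 = 1,218.62 thousand (anyone who worked, including part-time for economic reasons, counts as employed).
Unemployed = 35.84 + 12.10 = 47.94 thousand (jobless and actively searching, or on temporary layoff).
Labor force = 1,218.62 + 47.94 = 1,266.56 thousand.
Not in labor force = 14.82 + 358.12 + 33.04 + 104.19 = 510.17 thousand (those not working and not actively searching are outside the labor force — including those who want a job but have given up searching).
Civilian working-age population = 1,266.56 + 510.17 = 1,776.73 thousand.
Unemployment rate = 47.94 / 1,266.56 = 3.79%.
Labor force participation rate = 1,266.56 / 1,776.73 = 71.29%.

Unemployment rate ≈ 3.79%; labor force participation rate ≈ 71.29%.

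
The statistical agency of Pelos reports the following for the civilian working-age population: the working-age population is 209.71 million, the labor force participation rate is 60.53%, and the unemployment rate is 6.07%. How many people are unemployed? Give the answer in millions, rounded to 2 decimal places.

About 7.71 million are unemployed.

Labor force = 0.6053 × 209.71 = 126.94 million.
Unemployed = 0.0607 × 126.94 ≈ 7.71 million.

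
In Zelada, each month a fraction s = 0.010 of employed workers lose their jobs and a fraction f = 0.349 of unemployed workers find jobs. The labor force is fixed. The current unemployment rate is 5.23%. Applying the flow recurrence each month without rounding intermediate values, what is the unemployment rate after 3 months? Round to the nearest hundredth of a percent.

Unemployment rate after three months ≈ 3.43%.

With a fixed labor force, u_{t+1} = u_t + s·(1−u_t) − f·u_t = u_t·(1−s−f) + s.
Here 1−s−f = 0.641 and s = 0.010.
u_1 = 0.052300 × 0.641 + 0.010 = 0.043524.
u_2 = 0.043524 × 0.641 + 0.010 = 0.037899.
u_3 = 0.037899 × 0.641 + 0.010 = 0.034293.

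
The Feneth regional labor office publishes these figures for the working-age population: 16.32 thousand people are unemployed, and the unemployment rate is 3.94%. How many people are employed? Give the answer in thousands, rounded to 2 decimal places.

About 397.89 thousand are employed.

Labor force = U / u = 16.32 / 0.0394 ≈ 414.21 thousand.
Employed = labor force − unemployed = 414.21 − 16.32 = 397.89 thousand.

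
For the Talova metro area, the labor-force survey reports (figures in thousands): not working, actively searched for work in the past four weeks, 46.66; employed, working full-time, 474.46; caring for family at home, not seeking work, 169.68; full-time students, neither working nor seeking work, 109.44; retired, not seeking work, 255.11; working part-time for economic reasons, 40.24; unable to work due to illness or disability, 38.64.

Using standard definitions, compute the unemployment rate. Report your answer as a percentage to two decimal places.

Employed = 474.46 + 40.24 = 514.70 thousand (anyone who worked, including part-time for economic reasons, counts as employed).
Unemployed = 46.66 thousand.
Labor force = 514.70 + 46.66 = 561.36 thousand.
Unemployment rate = 46.66 / 561.36 = 8.31%.

Unemployment rate ≈ 8.31%.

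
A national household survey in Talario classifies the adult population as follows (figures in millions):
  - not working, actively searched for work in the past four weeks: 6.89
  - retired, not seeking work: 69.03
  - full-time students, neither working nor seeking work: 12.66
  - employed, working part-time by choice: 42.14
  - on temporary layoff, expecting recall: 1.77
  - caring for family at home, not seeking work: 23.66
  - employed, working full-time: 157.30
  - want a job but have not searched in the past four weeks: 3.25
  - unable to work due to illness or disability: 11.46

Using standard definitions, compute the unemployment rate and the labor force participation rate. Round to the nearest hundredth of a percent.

Employed = 42.14 + 157.30 = 199.44 million.
Unemployed = 6.89 + 1.77 = 8.66 million (jobless and actively searching, or on temporary layoff).
Labor force = 199.44 + 8.66 = 208.10 million.
Not in labor force = 69.03 + 12.66 + 23.66 + 3.25 + 11.46 = 120.06 million (those not working and not actively searching are outside the labor force — including those who want a job but have given up searching).
Civilian working-age population = 208.10 + 120.06 = 328.16 million.
Unemployment rate = 8.66 / 208.10 = 4.16%.
Labor force participation rate = 208.10 / 328.16 = 63.41%.

Unemployment rate ≈ 4.16%; labor force participation rate ≈ 63.41%.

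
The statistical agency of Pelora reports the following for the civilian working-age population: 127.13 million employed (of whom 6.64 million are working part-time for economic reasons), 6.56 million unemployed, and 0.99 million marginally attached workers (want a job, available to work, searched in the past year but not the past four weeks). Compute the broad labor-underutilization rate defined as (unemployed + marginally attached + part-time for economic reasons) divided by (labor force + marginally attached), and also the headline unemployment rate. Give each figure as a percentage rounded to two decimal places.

Labor force = 127.13 + 6.56 = 133.69 million.
Numerator = 6.56 + 0.99 + 6.64 = 14.19 million.
Denominator = 133.69 + 0.99 = 134.68 million.
Broad rate = 14.19 / 134.68 = 10.54%.
Headline unemployment rate = 6.56 / 133.69 = 4.91%.

Broad underutilization rate ≈ 10.54%; headline unemployment rate ≈ 4.91%.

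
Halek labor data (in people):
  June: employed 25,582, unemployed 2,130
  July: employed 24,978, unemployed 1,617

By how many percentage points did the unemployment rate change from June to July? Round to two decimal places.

The unemployment rate changed by −1.61 percentage points.

June: labor force = 25,582 + 2,130 = 27,712; u = 2,130/27,712 = 7.69%.
July: labor force = 24,978 + 1,617 = 26,595; u = 1,617/26,595 = 6.08%.
Change = 6.08% − 7.69% = −1.61 pp.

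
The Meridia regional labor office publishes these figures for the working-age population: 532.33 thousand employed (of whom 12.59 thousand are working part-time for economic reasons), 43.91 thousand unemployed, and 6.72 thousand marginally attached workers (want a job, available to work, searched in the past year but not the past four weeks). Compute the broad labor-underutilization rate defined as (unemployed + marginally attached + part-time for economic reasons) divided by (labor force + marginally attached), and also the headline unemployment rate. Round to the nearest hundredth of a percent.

Labor force = 532.33 + 43.91 = 576.24 thousand.
Numerator = 43.91 + 6.72 + 12.59 = 63.22 thousand.
Denominator = 576.24 + 6.72 = 582.96 thousand.
Broad rate = 63.22 / 582.96 = 10.84%.
Headline unemployment rate = 43.91 / 576.24 = 7.62%.

Broad underutilization rate ≈ 10.84%; headline unemployment rate ≈ 7.62%.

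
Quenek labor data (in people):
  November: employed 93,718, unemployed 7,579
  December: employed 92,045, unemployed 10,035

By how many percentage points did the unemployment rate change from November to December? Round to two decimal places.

November: labor force = 93,718 + 7,579 = 101,297; u = 7,579/101,297 = 7.48%.
December: labor force = 92,045 + 10,035 = 102,080; u = 10,035/102,080 = 9.83%.
Change = 9.83% − 7.48% = +2.35 pp.

The unemployment rate changed by +2.35 percentage points.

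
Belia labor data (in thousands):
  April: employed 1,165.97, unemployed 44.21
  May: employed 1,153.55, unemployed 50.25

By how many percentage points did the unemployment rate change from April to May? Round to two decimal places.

April: labor force = 1,165.97 + 44.21 = 1,210.18; u = 44.21/1,210.18 = 3.65%.
May: labor force = 1,153.55 + 50.25 = 1,203.80; u = 50.25/1,203.80 = 4.17%.
Change = 4.17% − 3.65% = +0.52 pp.

The unemployment rate changed by +0.52 percentage points.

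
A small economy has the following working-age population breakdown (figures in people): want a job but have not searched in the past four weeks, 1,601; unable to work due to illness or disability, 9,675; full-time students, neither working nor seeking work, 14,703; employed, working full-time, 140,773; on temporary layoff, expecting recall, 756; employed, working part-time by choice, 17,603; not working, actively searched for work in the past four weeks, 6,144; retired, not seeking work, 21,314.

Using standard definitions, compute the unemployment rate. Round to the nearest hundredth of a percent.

Employed = 140,773 + 17,603 = 158,376.
Unemployed = 756 + 6,144 = 6,900 (jobless and actively searching, or on temporary layoff).
Labor force = 158,376 + 6,900 = 165,276.
Unemployment rate = 6,900 / 165,276 = 4.17%.

Unemployment rate ≈ 4.17%.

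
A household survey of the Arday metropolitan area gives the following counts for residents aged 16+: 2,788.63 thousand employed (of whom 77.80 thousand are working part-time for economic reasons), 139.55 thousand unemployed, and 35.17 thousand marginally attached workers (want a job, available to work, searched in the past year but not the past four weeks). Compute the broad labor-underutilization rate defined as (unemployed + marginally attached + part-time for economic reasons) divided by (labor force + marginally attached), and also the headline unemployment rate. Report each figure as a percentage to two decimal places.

Broad underutilization rate ≈ 8.52%; headline unemployment rate ≈ 4.77%.

Labor force = 2,788.63 + 139.55 = 2,928.18 thousand.
Numerator = 139.55 + 35.17 + 77.80 = 252.52 thousand.
Denominator = 2,928.18 + 35.17 = 2,963.35 thousand.
Broad rate = 252.52 / 2,963.35 = 8.52%.
Headline unemployment rate = 139.55 / 2,928.18 = 4.77%.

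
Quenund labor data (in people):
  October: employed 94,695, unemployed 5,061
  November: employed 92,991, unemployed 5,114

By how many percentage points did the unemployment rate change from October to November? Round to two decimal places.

The unemployment rate changed by +0.14 percentage points.

October: labor force = 94,695 + 5,061 = 99,756; u = 5,061/99,756 = 5.07%.
November: labor force = 92,991 + 5,114 = 98,105; u = 5,114/98,105 = 5.21%.
Change = 5.21% − 5.07% = +0.14 pp.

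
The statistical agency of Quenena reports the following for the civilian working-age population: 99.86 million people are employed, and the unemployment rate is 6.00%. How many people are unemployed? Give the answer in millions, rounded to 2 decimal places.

Let U be the number unemployed. The labor force is E + U, and U/(E+U) = 0.0600.
So U = 0.0600 × 99.86 / (1 − 0.0600) = 5.9916 / 0.9400 ≈ 6.37 million.

About 6.37 million are unemployed.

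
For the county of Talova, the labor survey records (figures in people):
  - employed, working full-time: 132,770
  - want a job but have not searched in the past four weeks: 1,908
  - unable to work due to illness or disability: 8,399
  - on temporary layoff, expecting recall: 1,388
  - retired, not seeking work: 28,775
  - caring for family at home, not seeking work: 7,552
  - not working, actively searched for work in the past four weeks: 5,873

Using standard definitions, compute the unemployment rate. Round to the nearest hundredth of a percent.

Unemployment rate ≈ 5.19%.

Employed = 132,770.
Unemployed = 1,388 + 5,873 = 7,261 (jobless and actively searching, or on temporary layoff).
Labor force = 132,770 + 7,261 = 140,031.
Unemployment rate = 7,261 / 140,031 = 5.19%.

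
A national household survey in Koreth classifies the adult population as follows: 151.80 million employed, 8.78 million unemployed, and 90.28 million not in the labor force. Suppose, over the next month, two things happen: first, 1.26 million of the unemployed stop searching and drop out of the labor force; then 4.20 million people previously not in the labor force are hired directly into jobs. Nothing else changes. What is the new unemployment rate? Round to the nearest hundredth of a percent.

New unemployment rate ≈ 4.60%.

Initially, labor force = 151.80 + 8.78 = 160.58 million, so u = 8.78/160.58 = 5.47%.
After the first change, unemployed and labor force both fall by 1.26 → E = 151.80, U = 7.52, labor force = 159.32 million.
After the second change, employed and labor force both rise by 4.20; unemployed unchanged → E = 156.00, U = 7.52, labor force = 163.52 million.
New unemployment rate = 7.52 / 163.52 = 4.60%.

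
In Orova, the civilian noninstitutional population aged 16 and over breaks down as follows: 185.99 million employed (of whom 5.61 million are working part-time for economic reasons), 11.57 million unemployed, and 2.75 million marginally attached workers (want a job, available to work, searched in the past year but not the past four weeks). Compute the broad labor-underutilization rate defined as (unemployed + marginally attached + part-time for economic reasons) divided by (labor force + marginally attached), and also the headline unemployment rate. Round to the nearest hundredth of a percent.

Broad underutilization rate ≈ 9.95%; headline unemployment rate ≈ 5.86%.

Labor force = 185.99 + 11.57 = 197.56 million.
Numerator = 11.57 + 2.75 + 5.61 = 19.93 million.
Denominator = 197.56 + 2.75 = 200.31 million.
Broad rate = 19.93 / 200.31 = 9.95%.
Headline unemployment rate = 11.57 / 197.56 = 5.86%.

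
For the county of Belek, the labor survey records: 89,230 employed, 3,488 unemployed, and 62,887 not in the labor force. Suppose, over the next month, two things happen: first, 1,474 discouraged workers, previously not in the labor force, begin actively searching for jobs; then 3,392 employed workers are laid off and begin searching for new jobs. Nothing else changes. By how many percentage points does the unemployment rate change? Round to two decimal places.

Initially, labor force = 89,230 + 3,488 = 92,718, so u = 3,488/92,718 = 3.76%.
After the first change, unemployed and labor force both rise by 1,474 → E = 89,230, U = 4,962, labor force = 94,192.
After the second change, employed falls and unemployed rises by 3,392; labor force unchanged → E = 85,838, U = 8,354, labor force = 94,192.
New unemployment rate = 8,354 / 94,192 = 8.87%.
Change = 8.87% − 3.76% = +5.11 percentage points.

The unemployment rate changes by +5.11 percentage points.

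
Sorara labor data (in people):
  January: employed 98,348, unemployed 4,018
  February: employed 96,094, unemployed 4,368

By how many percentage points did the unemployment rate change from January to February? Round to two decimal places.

January: labor force = 98,348 + 4,018 = 102,366; u = 4,018/102,366 = 3.93%.
February: labor force = 96,094 + 4,368 = 100,462; u = 4,368/100,462 = 4.35%.
Change = 4.35% − 3.93% = +0.42 pp.

The unemployment rate changed by +0.42 percentage points.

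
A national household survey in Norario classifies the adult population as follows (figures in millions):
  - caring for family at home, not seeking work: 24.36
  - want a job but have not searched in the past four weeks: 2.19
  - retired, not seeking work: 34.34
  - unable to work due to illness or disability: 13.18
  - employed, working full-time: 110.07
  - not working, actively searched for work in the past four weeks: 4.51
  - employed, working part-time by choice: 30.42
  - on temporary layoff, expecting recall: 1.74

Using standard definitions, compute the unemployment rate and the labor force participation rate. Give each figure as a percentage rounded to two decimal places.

Employed = 110.07 + 30.42 = 140.49 million.
Unemployed = 4.51 + 1.74 = 6.25 million (jobless and actively searching, or on temporary layoff).
Labor force = 140.49 + 6.25 = 146.74 million.
Not in labor force = 24.36 + 2.19 + 34.34 + 13.18 = 74.07 million (those not working and not actively searching are outside the labor force — including those who want a job but have given up searching).
Civilian working-age population = 146.74 + 74.07 = 220.81 million.
Unemployment rate = 6.25 / 146.74 = 4.26%.
Labor force participation rate = 146.74 / 220.81 = 66.46%.

Unemployment rate ≈ 4.26%; labor force participation rate ≈ 66.46%.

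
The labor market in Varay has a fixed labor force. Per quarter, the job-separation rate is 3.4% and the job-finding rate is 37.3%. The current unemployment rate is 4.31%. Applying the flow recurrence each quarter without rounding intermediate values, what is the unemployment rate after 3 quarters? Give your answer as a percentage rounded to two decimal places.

Unemployment rate after three quarters ≈ 7.51%.

With a fixed labor force, u_{t+1} = u_t + s·(1−u_t) − f·u_t = u_t·(1−s−f) + s.
Here 1−s−f = 0.593 and s = 0.034.
u_1 = 0.043100 × 0.593 + 0.034 = 0.059558.
u_2 = 0.059558 × 0.593 + 0.034 = 0.069318.
u_3 = 0.069318 × 0.593 + 0.034 = 0.075106.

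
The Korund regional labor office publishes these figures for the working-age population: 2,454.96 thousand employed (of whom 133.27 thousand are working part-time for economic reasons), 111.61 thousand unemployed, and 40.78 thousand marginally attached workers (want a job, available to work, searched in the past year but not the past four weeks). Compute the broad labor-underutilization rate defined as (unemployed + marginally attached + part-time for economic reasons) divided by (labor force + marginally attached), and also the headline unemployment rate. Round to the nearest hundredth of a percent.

Labor force = 2,454.96 + 111.61 = 2,566.57 thousand.
Numerator = 111.61 + 40.78 + 133.27 = 285.66 thousand.
Denominator = 2,566.57 + 40.78 = 2,607.35 thousand.
Broad rate = 285.66 / 2,607.35 = 10.96%.
Headline unemployment rate = 111.61 / 2,566.57 = 4.35%.

Broad underutilization rate ≈ 10.96%; headline unemployment rate ≈ 4.35%.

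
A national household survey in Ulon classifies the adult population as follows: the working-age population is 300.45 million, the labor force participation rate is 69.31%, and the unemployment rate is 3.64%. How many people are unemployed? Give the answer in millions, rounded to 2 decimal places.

About 7.58 million are unemployed.

Labor force = 0.6931 × 300.45 = 208.24 million.
Unemployed = 0.0364 × 208.24 ≈ 7.58 million.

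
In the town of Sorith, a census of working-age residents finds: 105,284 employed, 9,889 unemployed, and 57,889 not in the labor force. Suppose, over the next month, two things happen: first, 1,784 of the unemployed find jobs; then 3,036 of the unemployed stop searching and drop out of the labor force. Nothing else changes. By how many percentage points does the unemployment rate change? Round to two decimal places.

The unemployment rate changes by −4.07 percentage points.

Initially, labor force = 105,284 + 9,889 = 115,173, so u = 9,889/115,173 = 8.59%.
After the first change, unemployed falls and employed rises by 1,784; labor force unchanged → E = 107,068, U = 8,105, labor force = 115,173.
After the second change, unemployed and labor force both fall by 3,036 → E = 107,068, U = 5,069, labor force = 112,137.
New unemployment rate = 5,069 / 112,137 = 4.52%.
Change = 4.52% − 8.59% = −4.07 percentage points.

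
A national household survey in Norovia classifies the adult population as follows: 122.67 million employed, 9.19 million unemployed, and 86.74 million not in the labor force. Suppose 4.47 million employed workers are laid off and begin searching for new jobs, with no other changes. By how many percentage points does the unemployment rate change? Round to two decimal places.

Initially, labor force = 122.67 + 9.19 = 131.86 million, so u = 9.19/131.86 = 6.97%.
After the change, employed falls and unemployed rises by 4.47; labor force unchanged → E = 118.20, U = 13.66, labor force = 131.86 million.
New unemployment rate = 13.66 / 131.86 = 10.36%.
Change = 10.36% − 6.97% = +3.39 percentage points.

The unemployment rate changes by +3.39 percentage points.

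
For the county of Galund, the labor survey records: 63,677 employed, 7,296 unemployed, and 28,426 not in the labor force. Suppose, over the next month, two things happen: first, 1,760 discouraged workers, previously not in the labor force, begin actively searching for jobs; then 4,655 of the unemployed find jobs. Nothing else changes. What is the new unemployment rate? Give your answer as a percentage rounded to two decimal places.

New unemployment rate ≈ 6.05%.

Initially, labor force = 63,677 + 7,296 = 70,973, so u = 7,296/70,973 = 10.28%.
After the first change, unemployed and labor force both rise by 1,760 → E = 63,677, U = 9,056, labor force = 72,733.
After the second change, unemployed falls and employed rises by 4,655; labor force unchanged → E = 68,332, U = 4,401, labor force = 72,733.
New unemployment rate = 4,401 / 72,733 = 6.05%.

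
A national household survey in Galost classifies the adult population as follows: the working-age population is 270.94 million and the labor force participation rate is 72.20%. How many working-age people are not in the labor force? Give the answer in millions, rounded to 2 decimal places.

Share not in the labor force = 1 − 0.7220 = 0.2780.
Not in labor force = 0.2780 × 270.94 ≈ 75.32 million.

About 75.32 million are not in the labor force.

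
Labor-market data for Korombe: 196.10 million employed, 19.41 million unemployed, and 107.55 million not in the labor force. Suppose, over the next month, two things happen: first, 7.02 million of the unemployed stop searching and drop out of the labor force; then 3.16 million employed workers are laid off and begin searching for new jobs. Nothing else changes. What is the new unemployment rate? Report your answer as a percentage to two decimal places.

Initially, labor force = 196.10 + 19.41 = 215.51 million, so u = 19.41/215.51 = 9.01%.
After the first change, unemployed and labor force both fall by 7.02 → E = 196.10, U = 12.39, labor force = 208.49 million.
After the second change, employed falls and unemployed rises by 3.16; labor force unchanged → E = 192.94, U = 15.55, labor force = 208.49 million.
New unemployment rate = 15.55 / 208.49 = 7.46%.

New unemployment rate ≈ 7.46%.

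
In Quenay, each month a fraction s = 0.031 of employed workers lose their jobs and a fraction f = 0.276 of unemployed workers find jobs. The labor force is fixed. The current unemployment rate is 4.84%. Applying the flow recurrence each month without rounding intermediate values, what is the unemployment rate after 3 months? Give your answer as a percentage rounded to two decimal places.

Unemployment rate after three months ≈ 8.35%.

With a fixed labor force, u_{t+1} = u_t + s·(1−u_t) − f·u_t = u_t·(1−s−f) + s.
Here 1−s−f = 0.693 and s = 0.031.
u_1 = 0.048400 × 0.693 + 0.031 = 0.064541.
u_2 = 0.064541 × 0.693 + 0.031 = 0.075727.
u_3 = 0.075727 × 0.693 + 0.031 = 0.083479.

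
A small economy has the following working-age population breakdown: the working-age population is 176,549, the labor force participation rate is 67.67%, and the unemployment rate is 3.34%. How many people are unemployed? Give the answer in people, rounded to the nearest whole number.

About 3,990 are unemployed.

Labor force = 0.6767 × 176,549 = 119,471.
Unemployed = 0.0334 × 119,471 ≈ 3,990.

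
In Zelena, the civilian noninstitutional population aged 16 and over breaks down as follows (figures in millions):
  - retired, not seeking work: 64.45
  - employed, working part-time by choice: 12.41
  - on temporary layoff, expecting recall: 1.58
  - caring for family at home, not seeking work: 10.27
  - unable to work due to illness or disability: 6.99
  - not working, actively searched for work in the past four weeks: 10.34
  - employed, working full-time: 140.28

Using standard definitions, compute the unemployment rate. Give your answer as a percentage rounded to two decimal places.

Unemployment rate ≈ 7.24%.

Employed = 12.41 + 140.28 = 152.69 million.
Unemployed = 1.58 + 10.34 = 11.92 million (jobless and actively searching, or on temporary layoff).
Labor force = 152.69 + 11.92 = 164.61 million.
Unemployment rate = 11.92 / 164.61 = 7.24%.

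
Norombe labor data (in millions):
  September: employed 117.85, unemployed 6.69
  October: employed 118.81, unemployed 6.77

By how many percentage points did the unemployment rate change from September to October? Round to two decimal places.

September: labor force = 117.85 + 6.69 = 124.54; u = 6.69/124.54 = 5.37%.
October: labor force = 118.81 + 6.77 = 125.58; u = 6.77/125.58 = 5.39%.
Change = 5.39% − 5.37% = +0.02 pp.

The unemployment rate changed by +0.02 percentage points.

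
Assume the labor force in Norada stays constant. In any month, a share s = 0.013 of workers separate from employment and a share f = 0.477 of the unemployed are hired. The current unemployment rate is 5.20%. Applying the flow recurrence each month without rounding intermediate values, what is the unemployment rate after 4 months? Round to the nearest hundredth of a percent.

Unemployment rate after four months ≈ 2.83%.

With a fixed labor force, u_{t+1} = u_t + s·(1−u_t) − f·u_t = u_t·(1−s−f) + s.
Here 1−s−f = 0.510 and s = 0.013.
u_1 = 0.052000 × 0.510 + 0.013 = 0.039520.
u_2 = 0.039520 × 0.510 + 0.013 = 0.033155.
u_3 = 0.033155 × 0.510 + 0.013 = 0.029909.
u_4 = 0.029909 × 0.510 + 0.013 = 0.028254.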